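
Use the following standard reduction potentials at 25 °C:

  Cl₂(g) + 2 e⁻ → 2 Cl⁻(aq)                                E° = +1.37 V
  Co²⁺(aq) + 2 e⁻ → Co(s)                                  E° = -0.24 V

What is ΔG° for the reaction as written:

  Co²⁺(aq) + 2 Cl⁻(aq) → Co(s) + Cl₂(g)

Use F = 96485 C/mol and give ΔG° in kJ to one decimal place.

As written, Co²⁺/Co is reduced (cathode) and Cl₂/Cl⁻ is oxidised (anode), so E°cell = (-0.24) − (+1.37) = -1.61 V.
Balancing electrons gives n = 2.
ΔG° = −nFE° = −(2)(96485)(-1.61) = 310,682 J = +310.7 kJ.

+310.7 kJ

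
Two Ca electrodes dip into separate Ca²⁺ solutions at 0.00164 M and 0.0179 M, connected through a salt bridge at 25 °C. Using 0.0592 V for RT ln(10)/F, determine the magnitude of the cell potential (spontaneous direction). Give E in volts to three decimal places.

+0.031 V

For a concentration cell E°cell = 0. The 0.0179 M side is the cathode (reduction is favoured where [Ca²⁺] is higher).
With n = 2, E = −(0.0592/2) log([Ca²⁺]ₐₙ/[Ca²⁺]꜀ₐₜ) = −(0.0592/2) log(0.00164/0.0179) = −(0.0592/2)(-1.038) = +0.031 V.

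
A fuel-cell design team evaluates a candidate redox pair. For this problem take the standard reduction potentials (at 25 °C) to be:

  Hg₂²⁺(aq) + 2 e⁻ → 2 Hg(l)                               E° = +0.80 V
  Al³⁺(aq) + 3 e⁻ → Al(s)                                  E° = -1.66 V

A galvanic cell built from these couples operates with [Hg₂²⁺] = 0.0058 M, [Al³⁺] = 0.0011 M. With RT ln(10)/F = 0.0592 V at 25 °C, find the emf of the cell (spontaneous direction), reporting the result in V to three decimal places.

+2.452 V

Hg₂²⁺/Hg is the cathode (higher E°), Al³⁺/Al the anode: E°cell = +0.80 − (-1.66) = +2.46 V, n = 6.
Overall: 3 Hg₂²⁺(aq) + 2 Al(s) → 6 Hg(l) + 2 Al³⁺(aq)
Q = [Al³⁺]^2 / ([Hg₂²⁺]^3); log Q = 0.793.
E = E° − (0.0592/n) log Q = +2.46 − (0.0592/6)(0.793) = +2.452 V.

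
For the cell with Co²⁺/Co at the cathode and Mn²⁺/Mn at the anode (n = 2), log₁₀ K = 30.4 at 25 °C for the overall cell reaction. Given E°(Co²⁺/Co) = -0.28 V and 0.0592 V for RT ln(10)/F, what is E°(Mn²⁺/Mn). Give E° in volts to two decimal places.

-1.18 V

E°cell = (0.0592/n)·log K = (0.0592/2)(30.4) = +0.900 V.
Since Co²⁺/Co is the cathode and Mn²⁺/Mn the anode, E°cell = E°(Co²⁺/Co) − E°(Mn²⁺/Mn).
So E°(Mn²⁺/Mn) = E°(Co²⁺/Co) − E°cell = (-0.28) − (+0.900) = -1.18 V.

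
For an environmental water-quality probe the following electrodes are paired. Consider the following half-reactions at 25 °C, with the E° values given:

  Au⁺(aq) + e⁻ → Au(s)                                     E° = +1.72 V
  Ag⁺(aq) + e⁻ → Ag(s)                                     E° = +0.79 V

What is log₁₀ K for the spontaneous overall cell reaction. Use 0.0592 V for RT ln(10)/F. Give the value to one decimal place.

15.7

Cathode: Au⁺/Au; anode: Ag⁺/Ag. E°cell = +0.93 V, n = 1.
log K = nE°cell / 0.0592 = (1)(+0.93) / 0.0592 = 15.7.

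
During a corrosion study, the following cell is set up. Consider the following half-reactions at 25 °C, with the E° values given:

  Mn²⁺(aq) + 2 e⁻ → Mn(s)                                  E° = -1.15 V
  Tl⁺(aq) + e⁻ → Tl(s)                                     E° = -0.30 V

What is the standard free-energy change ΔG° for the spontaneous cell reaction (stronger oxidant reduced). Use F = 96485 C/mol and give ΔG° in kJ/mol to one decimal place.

-164.0 kJ/mol

Tl⁺/Tl (E° = -0.30 V) is the cathode; Mn²⁺/Mn (E° = -1.15 V) is the anode, so E°cell = +0.85 V.
Balancing electrons gives n = 2 (lcm of 1 and 2).
ΔG° = −nFE° = −(2)(96485)(+0.85) = -164,024 J = -164.0 kJ/mol.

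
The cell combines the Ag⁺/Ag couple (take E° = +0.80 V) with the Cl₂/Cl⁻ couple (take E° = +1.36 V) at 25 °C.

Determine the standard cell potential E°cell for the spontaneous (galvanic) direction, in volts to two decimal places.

+0.56 V

The Cl₂/Cl⁻ couple has the higher reduction potential, so it is the cathode; Ag⁺/Ag is oxidised at the anode.
E°cell = E°(cathode) − E°(anode) = (+1.36) − (+0.80) = +0.56 V.
Since E°cell > 0, the reaction is spontaneous under standard conditions.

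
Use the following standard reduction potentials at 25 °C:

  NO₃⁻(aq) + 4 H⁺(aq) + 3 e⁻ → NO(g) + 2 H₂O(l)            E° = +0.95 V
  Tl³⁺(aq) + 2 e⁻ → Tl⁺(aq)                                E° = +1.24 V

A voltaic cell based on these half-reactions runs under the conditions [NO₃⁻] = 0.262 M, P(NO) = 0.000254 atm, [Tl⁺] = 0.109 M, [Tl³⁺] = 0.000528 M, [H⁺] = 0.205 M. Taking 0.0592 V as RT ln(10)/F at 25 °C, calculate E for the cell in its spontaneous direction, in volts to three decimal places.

+0.216 V

Tl³⁺/Tl⁺ is the cathode (higher E°), NO₃⁻/NO the anode: E°cell = +1.24 − (+0.95) = +0.29 V, n = 6.
Overall: 3 Tl³⁺(aq) + 2 NO(g) + 4 H₂O(l) → 3 Tl⁺(aq) + 2 NO₃⁻(aq) + 8 H⁺(aq)
Q = [Tl⁺]^3·[NO₃⁻]^2·[H⁺]^8 / ([Tl³⁺]^3·P(NO)^2); log Q = 7.465.
E = E° − (0.0592/n) log Q = +0.29 − (0.0592/6)(7.465) = +0.216 V.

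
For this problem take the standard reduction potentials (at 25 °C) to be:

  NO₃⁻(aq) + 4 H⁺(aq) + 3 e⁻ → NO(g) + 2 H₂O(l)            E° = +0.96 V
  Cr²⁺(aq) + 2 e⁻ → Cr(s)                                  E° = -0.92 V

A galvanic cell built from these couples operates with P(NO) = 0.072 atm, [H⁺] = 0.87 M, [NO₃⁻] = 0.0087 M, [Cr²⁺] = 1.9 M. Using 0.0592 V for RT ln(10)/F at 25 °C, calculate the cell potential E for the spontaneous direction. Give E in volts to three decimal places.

+1.849 V

NO₃⁻/NO is the cathode (higher E°), Cr²⁺/Cr the anode: E°cell = +0.96 − (-0.92) = +1.88 V, n = 6.
Overall: 2 NO₃⁻(aq) + 8 H⁺(aq) + 3 Cr(s) → 2 NO(g) + 4 H₂O(l) + 3 Cr²⁺(aq)
Q = P(NO)^2·[Cr²⁺]^3 / ([NO₃⁻]^2·[H⁺]^8); log Q = 3.156.
E = E° − (0.0592/n) log Q = +1.88 − (0.0592/6)(3.156) = +1.849 V.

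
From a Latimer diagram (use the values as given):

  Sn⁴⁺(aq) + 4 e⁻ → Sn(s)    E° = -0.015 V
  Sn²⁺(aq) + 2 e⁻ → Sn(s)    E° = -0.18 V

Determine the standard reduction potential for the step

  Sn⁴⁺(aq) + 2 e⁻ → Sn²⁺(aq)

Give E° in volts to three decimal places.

Sequential free energies add, so n₃E°₃ = n₁E°₁ + n₂E°₂.
With n₃ = 4, and the known step contributing 2×(-0.18) V, the unknown satisfies 2·E° = 4×(-0.015) − 2×(-0.18) = +0.300.
E° = +0.300 / 2 = +0.150 V.

+0.150 V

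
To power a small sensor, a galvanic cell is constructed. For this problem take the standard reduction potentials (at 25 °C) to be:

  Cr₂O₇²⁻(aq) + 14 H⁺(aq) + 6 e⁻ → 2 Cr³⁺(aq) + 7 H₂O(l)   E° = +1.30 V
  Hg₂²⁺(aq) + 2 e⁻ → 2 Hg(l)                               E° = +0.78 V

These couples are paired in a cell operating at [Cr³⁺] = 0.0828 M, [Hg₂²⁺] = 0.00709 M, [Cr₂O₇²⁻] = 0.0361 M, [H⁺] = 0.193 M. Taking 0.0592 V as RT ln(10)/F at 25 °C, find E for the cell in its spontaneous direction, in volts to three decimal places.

Cr₂O₇²⁻/Cr³⁺ is the cathode (higher E°), Hg₂²⁺/Hg the anode: E°cell = +1.30 − (+0.78) = +0.52 V, n = 6.
Overall: Cr₂O₇²⁻(aq) + 14 H⁺(aq) + 6 Hg(l) → 2 Cr³⁺(aq) + 7 H₂O(l) + 3 Hg₂²⁺(aq)
Q = [Cr³⁺]^2·[Hg₂²⁺]^3 / ([Cr₂O₇²⁻]·[H⁺]^14); log Q = 2.833.
E = E° − (0.0592/n) log Q = +0.52 − (0.0592/6)(2.833) = +0.492 V.

+0.492 V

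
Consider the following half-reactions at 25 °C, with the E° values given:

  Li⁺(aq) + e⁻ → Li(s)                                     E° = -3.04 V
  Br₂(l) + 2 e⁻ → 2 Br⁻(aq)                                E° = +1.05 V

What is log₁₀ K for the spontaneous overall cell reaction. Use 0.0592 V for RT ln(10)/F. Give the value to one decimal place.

138.2

Cathode: Br₂/Br⁻; anode: Li⁺/Li. E°cell = +4.09 V, n = 2.
log K = nE°cell / 0.0592 = (2)(+4.09) / 0.0592 = 138.2.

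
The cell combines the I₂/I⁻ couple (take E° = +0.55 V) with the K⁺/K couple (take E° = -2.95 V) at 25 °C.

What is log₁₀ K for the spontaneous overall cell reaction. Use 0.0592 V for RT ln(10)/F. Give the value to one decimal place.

Cathode: I₂/I⁻; anode: K⁺/K. E°cell = +3.50 V, n = 2.
log K = nE°cell / 0.0592 = (2)(+3.50) / 0.0592 = 118.2.

118.2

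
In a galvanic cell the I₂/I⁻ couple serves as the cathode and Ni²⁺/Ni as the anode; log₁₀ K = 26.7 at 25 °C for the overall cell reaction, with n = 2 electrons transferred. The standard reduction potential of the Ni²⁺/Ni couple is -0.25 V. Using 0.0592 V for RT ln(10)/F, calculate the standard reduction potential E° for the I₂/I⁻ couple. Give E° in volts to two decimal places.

E°cell = (0.0592/n)·log K = (0.0592/2)(26.7) = +0.790 V.
Since I₂/I⁻ is the cathode and Ni²⁺/Ni the anode, E°cell = E°(I₂/I⁻) − E°(Ni²⁺/Ni).
So E°(I₂/I⁻) = E°cell + E°(Ni²⁺/Ni) = +0.790 + (-0.25) = +0.54 V.

+0.54 V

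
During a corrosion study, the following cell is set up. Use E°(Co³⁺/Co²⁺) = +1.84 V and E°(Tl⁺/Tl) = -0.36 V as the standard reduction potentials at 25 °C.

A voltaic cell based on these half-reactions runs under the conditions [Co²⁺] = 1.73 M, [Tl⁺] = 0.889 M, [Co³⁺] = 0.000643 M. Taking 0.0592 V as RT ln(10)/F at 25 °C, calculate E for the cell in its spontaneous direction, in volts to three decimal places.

+2.000 V

Co³⁺/Co²⁺ is the cathode (higher E°), Tl⁺/Tl the anode: E°cell = +1.84 − (-0.36) = +2.20 V, n = 1.
Overall: Co³⁺(aq) + Tl(s) → Co²⁺(aq) + Tl⁺(aq)
Q = [Co²⁺]·[Tl⁺] / ([Co³⁺]); log Q = 3.379.
E = E° − (0.0592/n) log Q = +2.20 − (0.0592/1)(3.379) = +2.000 V.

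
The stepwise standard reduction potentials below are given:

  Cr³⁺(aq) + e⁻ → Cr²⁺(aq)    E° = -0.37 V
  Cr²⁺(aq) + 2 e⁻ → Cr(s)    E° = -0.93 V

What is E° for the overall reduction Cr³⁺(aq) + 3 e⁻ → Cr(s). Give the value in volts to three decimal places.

Since ΔG° = −nFE° is additive over sequential reductions, n₃E°₃ = n₁E°₁ + n₂E°₂.
E°₃ = (1×-0.37 + 2×-0.93) / 3 = (-2.230) / 3 = -0.743 V.

-0.743 V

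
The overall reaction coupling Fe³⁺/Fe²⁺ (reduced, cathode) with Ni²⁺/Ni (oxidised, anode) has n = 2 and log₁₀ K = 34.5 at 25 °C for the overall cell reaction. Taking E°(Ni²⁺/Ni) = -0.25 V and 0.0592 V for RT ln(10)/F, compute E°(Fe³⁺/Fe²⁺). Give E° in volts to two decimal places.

+0.77 V

E°cell = (0.0592/n)·log K = (0.0592/2)(34.5) = +1.021 V.
Since Fe³⁺/Fe²⁺ is the cathode and Ni²⁺/Ni the anode, E°cell = E°(Fe³⁺/Fe²⁺) − E°(Ni²⁺/Ni).
So E°(Fe³⁺/Fe²⁺) = E°cell + E°(Ni²⁺/Ni) = +1.021 + (-0.25) = +0.77 V.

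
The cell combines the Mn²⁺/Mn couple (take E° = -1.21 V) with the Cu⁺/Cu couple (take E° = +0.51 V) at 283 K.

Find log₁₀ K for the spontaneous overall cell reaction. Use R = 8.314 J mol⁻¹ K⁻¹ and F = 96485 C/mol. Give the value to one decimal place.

61.3

Cathode: Cu⁺/Cu; anode: Mn²⁺/Mn. E°cell = (+0.51) − (-1.21) = +1.72 V, with n = 2.
ΔG° = −nFE° = −RT ln K, so ln K = nFE°/(RT) = (2)(96485)(+1.72) / ((8.314)(283)) = 141.066.
log₁₀ K = 141.066 / ln 10 = 61.3.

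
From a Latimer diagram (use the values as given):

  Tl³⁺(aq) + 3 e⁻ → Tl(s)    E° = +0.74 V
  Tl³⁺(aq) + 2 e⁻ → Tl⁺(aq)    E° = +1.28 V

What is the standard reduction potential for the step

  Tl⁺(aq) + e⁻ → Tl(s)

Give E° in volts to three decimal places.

-0.340 V

Sequential free energies add, so n₃E°₃ = n₁E°₁ + n₂E°₂.
With n₃ = 3, and the known step contributing 2×(+1.28) V, the unknown satisfies 1·E° = 3×(+0.74) − 2×(+1.28) = -0.340.
E° = -0.340 / 1 = -0.340 V.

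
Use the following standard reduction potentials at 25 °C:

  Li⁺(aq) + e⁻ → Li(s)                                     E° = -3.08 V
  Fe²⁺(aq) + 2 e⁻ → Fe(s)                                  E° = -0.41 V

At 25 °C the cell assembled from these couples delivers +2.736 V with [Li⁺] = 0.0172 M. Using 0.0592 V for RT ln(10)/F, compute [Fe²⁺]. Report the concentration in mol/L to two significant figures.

Fe²⁺/Fe is the cathode, Li⁺/Li the anode: E°cell = +2.67 V, n = 2.
Overall reaction: Fe²⁺(aq) + 2 Li(s) → Fe(s) + 2 Li⁺(aq); Q = [Li⁺]^2/[Fe²⁺]^1.
From E = E° − (0.0592/n) log Q: log Q = (E° − E)·n/0.0592 = (+2.67 − (+2.736))·2/0.0592 = -2.2297.
So 1·log[Fe²⁺] = 2·log(0.0172) − log Q = -3.5289 − (-2.2297) = -1.2992; [Fe²⁺] = 10^(-1.2992) ≈ 0.050 M.

0.050 M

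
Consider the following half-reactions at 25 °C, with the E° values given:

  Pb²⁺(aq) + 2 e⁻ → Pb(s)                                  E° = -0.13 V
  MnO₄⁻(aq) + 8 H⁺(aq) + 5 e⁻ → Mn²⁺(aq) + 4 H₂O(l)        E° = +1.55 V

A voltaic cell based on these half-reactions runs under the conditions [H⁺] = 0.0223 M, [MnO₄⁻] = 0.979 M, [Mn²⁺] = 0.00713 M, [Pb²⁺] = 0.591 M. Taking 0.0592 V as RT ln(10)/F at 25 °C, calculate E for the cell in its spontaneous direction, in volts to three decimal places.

+1.556 V

MnO₄⁻/Mn²⁺ is the cathode (higher E°), Pb²⁺/Pb the anode: E°cell = +1.55 − (-0.13) = +1.68 V, n = 10.
Overall: 2 MnO₄⁻(aq) + 16 H⁺(aq) + 5 Pb(s) → 2 Mn²⁺(aq) + 8 H₂O(l) + 5 Pb²⁺(aq)
Q = [Mn²⁺]^2·[Pb²⁺]^5 / ([MnO₄⁻]^2·[H⁺]^16); log Q = 21.010.
E = E° − (0.0592/n) log Q = +1.68 − (0.0592/10)(21.010) = +1.556 V.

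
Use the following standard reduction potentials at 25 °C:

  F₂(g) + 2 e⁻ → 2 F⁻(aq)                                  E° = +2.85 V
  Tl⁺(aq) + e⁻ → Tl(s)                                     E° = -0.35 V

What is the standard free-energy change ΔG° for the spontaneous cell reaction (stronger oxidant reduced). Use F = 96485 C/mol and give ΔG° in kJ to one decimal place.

-617.5 kJ

F₂/F⁻ (E° = +2.85 V) is the cathode; Tl⁺/Tl (E° = -0.35 V) is the anode, so E°cell = +3.20 V.
Balancing electrons gives n = 2 (lcm of 2 and 1).
ΔG° = −nFE° = −(2)(96485)(+3.20) = -617,504 J = -617.5 kJ.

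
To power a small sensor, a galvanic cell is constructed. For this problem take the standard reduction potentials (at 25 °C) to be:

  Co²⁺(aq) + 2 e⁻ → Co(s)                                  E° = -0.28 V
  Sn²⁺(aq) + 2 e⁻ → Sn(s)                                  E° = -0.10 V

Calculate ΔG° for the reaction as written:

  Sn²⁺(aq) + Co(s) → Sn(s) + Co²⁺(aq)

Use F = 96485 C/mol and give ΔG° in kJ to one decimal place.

-34.7 kJ

As written, Sn²⁺/Sn is reduced (cathode) and Co²⁺/Co is oxidised (anode), so E°cell = (-0.10) − (-0.28) = +0.18 V.
Balancing electrons gives n = 2.
ΔG° = −nFE° = −(2)(96485)(+0.18) = -34,735 J = -34.7 kJ.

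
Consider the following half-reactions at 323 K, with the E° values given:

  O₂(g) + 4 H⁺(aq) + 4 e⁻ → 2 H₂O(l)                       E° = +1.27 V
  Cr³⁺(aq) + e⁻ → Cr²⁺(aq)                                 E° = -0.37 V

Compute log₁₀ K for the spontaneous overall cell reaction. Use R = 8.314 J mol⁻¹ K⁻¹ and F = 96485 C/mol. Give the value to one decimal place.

Cathode: O₂/H₂O; anode: Cr³⁺/Cr²⁺. E°cell = (+1.27) − (-0.37) = +1.64 V, with n = 4.
ΔG° = −nFE° = −RT ln K, so ln K = nFE°/(RT) = (4)(96485)(+1.64) / ((8.314)(323)) = 235.695.
log₁₀ K = 235.695 / ln 10 = 102.4.

102.4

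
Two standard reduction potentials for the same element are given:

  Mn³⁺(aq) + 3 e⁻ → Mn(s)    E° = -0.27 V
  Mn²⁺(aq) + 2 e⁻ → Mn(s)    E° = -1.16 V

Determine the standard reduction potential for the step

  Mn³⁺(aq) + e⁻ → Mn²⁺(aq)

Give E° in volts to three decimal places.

+1.510 V

Sequential free energies add, so n₃E°₃ = n₁E°₁ + n₂E°₂.
With n₃ = 3, and the known step contributing 2×(-1.16) V, the unknown satisfies 1·E° = 3×(-0.27) − 2×(-1.16) = +1.510.
E° = +1.510 / 1 = +1.510 V.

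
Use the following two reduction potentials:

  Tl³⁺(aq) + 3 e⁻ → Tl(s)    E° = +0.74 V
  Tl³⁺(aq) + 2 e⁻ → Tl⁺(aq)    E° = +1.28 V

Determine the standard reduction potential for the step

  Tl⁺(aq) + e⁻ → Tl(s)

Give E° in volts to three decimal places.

-0.340 V

Sequential free energies add, so n₃E°₃ = n₁E°₁ + n₂E°₂.
With n₃ = 3, and the known step contributing 2×(+1.28) V, the unknown satisfies 1·E° = 3×(+0.74) − 2×(+1.28) = -0.340.
E° = -0.340 / 1 = -0.340 V.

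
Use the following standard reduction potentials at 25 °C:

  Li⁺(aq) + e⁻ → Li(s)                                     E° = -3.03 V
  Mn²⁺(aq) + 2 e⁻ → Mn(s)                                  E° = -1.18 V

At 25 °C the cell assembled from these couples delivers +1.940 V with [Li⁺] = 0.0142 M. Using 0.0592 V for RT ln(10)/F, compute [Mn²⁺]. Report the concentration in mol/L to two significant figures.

0.22 M

Mn²⁺/Mn is the cathode, Li⁺/Li the anode: E°cell = +1.85 V, n = 2.
Overall reaction: Mn²⁺(aq) + 2 Li(s) → Mn(s) + 2 Li⁺(aq); Q = [Li⁺]^2/[Mn²⁺]^1.
From E = E° − (0.0592/n) log Q: log Q = (E° − E)·n/0.0592 = (+1.85 − (+1.940))·2/0.0592 = -3.0405.
So 1·log[Mn²⁺] = 2·log(0.0142) − log Q = -3.6954 − (-3.0405) = -0.6549; [Mn²⁺] = 10^(-0.6549) ≈ 0.22 M.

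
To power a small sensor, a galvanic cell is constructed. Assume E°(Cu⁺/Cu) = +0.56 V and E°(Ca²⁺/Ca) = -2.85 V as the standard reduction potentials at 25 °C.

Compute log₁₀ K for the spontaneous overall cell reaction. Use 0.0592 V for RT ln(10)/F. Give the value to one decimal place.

115.2

Cathode: Cu⁺/Cu; anode: Ca²⁺/Ca. E°cell = +3.41 V, n = 2.
log K = nE°cell / 0.0592 = (2)(+3.41) / 0.0592 = 115.2.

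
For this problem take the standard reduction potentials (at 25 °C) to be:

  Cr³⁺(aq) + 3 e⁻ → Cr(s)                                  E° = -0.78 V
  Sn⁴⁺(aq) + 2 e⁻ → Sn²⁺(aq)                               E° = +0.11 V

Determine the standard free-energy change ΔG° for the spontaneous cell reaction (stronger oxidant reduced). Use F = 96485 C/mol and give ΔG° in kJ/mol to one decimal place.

Sn⁴⁺/Sn²⁺ (E° = +0.11 V) is the cathode; Cr³⁺/Cr (E° = -0.78 V) is the anode, so E°cell = +0.89 V.
Balancing electrons gives n = 6 (lcm of 2 and 3).
ΔG° = −nFE° = −(6)(96485)(+0.89) = -515,230 J = -515.2 kJ/mol.

-515.2 kJ/mol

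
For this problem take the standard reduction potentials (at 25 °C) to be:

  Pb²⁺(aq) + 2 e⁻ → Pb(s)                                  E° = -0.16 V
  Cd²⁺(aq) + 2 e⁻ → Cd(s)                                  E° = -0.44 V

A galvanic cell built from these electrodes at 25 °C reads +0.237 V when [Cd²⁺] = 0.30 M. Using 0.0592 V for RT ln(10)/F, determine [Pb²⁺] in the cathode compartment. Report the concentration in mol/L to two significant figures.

0.011 M

Pb²⁺/Pb is the cathode, Cd²⁺/Cd the anode: E°cell = +0.28 V, n = 2.
Overall reaction: Pb²⁺(aq) + Cd(s) → Pb(s) + Cd²⁺(aq); Q = [Cd²⁺]^1/[Pb²⁺]^1.
From E = E° − (0.0592/n) log Q: log Q = (E° − E)·n/0.0592 = (+0.28 − (+0.237))·2/0.0592 = 1.4527.
So 1·log[Pb²⁺] = 1·log(0.3) − log Q = -0.5229 − (1.4527) = -1.9756; [Pb²⁺] = 10^(-1.9756) ≈ 0.011 M.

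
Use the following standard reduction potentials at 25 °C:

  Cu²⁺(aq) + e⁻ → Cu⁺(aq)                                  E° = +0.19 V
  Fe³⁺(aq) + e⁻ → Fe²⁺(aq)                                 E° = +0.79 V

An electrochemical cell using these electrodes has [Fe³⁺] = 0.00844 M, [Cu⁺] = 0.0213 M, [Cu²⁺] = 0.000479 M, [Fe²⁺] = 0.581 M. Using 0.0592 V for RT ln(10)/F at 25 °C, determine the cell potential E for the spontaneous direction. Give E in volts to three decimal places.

+0.589 V

Fe³⁺/Fe²⁺ is the cathode (higher E°), Cu²⁺/Cu⁺ the anode: E°cell = +0.79 − (+0.19) = +0.60 V, n = 1.
Overall: Fe³⁺(aq) + Cu⁺(aq) → Fe²⁺(aq) + Cu²⁺(aq)
Q = [Fe²⁺]·[Cu²⁺] / ([Fe³⁺]·[Cu⁺]); log Q = 0.190.
E = E° − (0.0592/n) log Q = +0.60 − (0.0592/1)(0.190) = +0.589 V.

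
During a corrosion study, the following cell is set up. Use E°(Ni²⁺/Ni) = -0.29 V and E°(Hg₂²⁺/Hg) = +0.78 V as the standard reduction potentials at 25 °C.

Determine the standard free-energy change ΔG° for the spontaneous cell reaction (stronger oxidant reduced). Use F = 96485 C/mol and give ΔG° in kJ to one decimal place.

-206.5 kJ

Hg₂²⁺/Hg (E° = +0.78 V) is the cathode; Ni²⁺/Ni (E° = -0.29 V) is the anode, so E°cell = +1.07 V.
Balancing electrons gives n = 2 (lcm of 2 and 2).
ΔG° = −nFE° = −(2)(96485)(+1.07) = -206,478 J = -206.5 kJ.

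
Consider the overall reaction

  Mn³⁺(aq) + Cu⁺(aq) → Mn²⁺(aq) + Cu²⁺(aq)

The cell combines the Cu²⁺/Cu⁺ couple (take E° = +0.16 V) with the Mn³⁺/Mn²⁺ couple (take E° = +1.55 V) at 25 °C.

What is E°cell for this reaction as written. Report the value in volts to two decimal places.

+1.39 V

The Mn³⁺/Mn²⁺ couple has the higher reduction potential, so it is the cathode; Cu²⁺/Cu⁺ is oxidised at the anode.
E°cell = E°(cathode) − E°(anode) = (+1.55) − (+0.16) = +1.39 V.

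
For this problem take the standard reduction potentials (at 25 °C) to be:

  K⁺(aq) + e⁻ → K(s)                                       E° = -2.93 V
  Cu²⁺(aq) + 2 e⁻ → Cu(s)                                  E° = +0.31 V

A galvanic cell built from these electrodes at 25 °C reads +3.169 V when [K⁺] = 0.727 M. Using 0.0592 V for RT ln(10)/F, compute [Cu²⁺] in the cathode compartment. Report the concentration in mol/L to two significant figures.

Cu²⁺/Cu is the cathode, K⁺/K the anode: E°cell = +3.24 V, n = 2.
Overall reaction: Cu²⁺(aq) + 2 K(s) → Cu(s) + 2 K⁺(aq); Q = [K⁺]^2/[Cu²⁺]^1.
From E = E° − (0.0592/n) log Q: log Q = (E° − E)·n/0.0592 = (+3.24 − (+3.169))·2/0.0592 = 2.3986.
So 1·log[Cu²⁺] = 2·log(0.727) − log Q = -0.2769 − (2.3986) = -2.6755; [Cu²⁺] = 10^(-2.6755) ≈ 0.0021 M.

0.0021 M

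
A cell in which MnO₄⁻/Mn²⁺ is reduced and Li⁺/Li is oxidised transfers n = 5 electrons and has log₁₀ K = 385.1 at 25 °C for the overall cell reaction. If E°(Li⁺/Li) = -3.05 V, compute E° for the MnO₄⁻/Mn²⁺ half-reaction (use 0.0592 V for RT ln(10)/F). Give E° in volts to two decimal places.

+1.51 V

E°cell = (0.0592/n)·log K = (0.0592/5)(385.1) = +4.560 V.
Since MnO₄⁻/Mn²⁺ is the cathode and Li⁺/Li the anode, E°cell = E°(MnO₄⁻/Mn²⁺) − E°(Li⁺/Li).
So E°(MnO₄⁻/Mn²⁺) = E°cell + E°(Li⁺/Li) = +4.560 + (-3.05) = +1.51 V.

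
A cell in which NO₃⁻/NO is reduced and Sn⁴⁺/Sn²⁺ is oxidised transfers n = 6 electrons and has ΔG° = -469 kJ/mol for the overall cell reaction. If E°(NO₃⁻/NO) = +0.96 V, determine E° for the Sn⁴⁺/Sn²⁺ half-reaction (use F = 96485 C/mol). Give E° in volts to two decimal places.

+0.15 V

E°cell = −ΔG°/(nF) = −(-469×10³)/((6)(96485)) = +0.810 V.
Since NO₃⁻/NO is the cathode and Sn⁴⁺/Sn²⁺ the anode, E°cell = E°(NO₃⁻/NO) − E°(Sn⁴⁺/Sn²⁺).
So E°(Sn⁴⁺/Sn²⁺) = E°(NO₃⁻/NO) − E°cell = (+0.96) − (+0.810) = +0.15 V.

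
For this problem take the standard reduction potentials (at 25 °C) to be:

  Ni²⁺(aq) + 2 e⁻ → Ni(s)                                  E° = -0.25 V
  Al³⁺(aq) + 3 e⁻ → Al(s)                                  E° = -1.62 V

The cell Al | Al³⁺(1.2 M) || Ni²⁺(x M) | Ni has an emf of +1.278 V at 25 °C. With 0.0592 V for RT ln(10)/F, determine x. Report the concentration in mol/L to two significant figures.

Ni²⁺/Ni is the cathode, Al³⁺/Al the anode: E°cell = +1.37 V, n = 6.
Overall reaction: 3 Ni²⁺(aq) + 2 Al(s) → 3 Ni(s) + 2 Al³⁺(aq); Q = [Al³⁺]^2/[Ni²⁺]^3.
From E = E° − (0.0592/n) log Q: log Q = (E° − E)·n/0.0592 = (+1.37 − (+1.278))·6/0.0592 = 9.3243.
So 3·log[Ni²⁺] = 2·log(1.2) − log Q = 0.1584 − (9.3243) = -9.1659; log[Ni²⁺] = -9.1659 / 3 = -3.0553; [Ni²⁺] = 10^(-3.0553) ≈ 0.00088 M.

0.00088 M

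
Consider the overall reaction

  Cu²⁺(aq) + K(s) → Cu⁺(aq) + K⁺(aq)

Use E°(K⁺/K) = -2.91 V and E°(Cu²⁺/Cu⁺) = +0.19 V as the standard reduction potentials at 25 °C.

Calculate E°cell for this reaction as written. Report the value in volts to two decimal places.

+3.10 V

The Cu²⁺/Cu⁺ couple has the higher reduction potential, so it is the cathode; K⁺/K is oxidised at the anode.
E°cell = E°(cathode) − E°(anode) = (+0.19) − (-2.91) = +3.10 V.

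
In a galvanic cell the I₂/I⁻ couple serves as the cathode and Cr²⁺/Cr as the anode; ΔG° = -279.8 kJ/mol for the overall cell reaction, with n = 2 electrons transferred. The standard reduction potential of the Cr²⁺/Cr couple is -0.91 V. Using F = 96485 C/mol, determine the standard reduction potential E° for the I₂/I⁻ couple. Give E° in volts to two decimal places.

+0.54 V

E°cell = −ΔG°/(nF) = −(-279.8×10³)/((2)(96485)) = +1.450 V.
Since I₂/I⁻ is the cathode and Cr²⁺/Cr the anode, E°cell = E°(I₂/I⁻) − E°(Cr²⁺/Cr).
So E°(I₂/I⁻) = E°cell + E°(Cr²⁺/Cr) = +1.450 + (-0.91) = +0.54 V.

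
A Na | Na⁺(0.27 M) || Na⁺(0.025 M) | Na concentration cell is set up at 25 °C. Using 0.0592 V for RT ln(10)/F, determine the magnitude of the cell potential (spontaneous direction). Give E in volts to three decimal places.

For a concentration cell E°cell = 0. The 0.27 M side is the cathode (reduction is favoured where [Na⁺] is higher).
With n = 1, E = −(0.0592/1) log([Na⁺]ₐₙ/[Na⁺]꜀ₐₜ) = −(0.0592/1) log(0.025/0.27) = −(0.0592/1)(-1.033) = +0.061 V.

+0.061 V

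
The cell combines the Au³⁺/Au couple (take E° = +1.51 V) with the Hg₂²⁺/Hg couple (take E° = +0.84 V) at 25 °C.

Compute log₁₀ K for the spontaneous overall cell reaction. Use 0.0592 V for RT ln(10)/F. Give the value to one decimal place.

67.9

Cathode: Au³⁺/Au; anode: Hg₂²⁺/Hg. E°cell = +0.67 V, n = 6.
log K = nE°cell / 0.0592 = (6)(+0.67) / 0.0592 = 67.9.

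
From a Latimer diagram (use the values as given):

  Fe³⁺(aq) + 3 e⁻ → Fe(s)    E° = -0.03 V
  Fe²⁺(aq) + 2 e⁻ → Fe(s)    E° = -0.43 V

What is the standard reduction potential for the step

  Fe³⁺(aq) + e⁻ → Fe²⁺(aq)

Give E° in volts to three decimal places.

+0.770 V

Sequential free energies add, so n₃E°₃ = n₁E°₁ + n₂E°₂.
With n₃ = 3, and the known step contributing 2×(-0.43) V, the unknown satisfies 1·E° = 3×(-0.03) − 2×(-0.43) = +0.770.
E° = +0.770 / 1 = +0.770 V.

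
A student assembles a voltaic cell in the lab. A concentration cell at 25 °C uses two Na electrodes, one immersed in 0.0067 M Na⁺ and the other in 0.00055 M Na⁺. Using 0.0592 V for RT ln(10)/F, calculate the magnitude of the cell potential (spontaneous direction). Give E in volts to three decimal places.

For a concentration cell E°cell = 0. The 0.0067 M side is the cathode (reduction is favoured where [Na⁺] is higher).
With n = 1, E = −(0.0592/1) log([Na⁺]ₐₙ/[Na⁺]꜀ₐₜ) = −(0.0592/1) log(0.00055/0.0067) = −(0.0592/1)(-1.086) = +0.064 V.

+0.064 V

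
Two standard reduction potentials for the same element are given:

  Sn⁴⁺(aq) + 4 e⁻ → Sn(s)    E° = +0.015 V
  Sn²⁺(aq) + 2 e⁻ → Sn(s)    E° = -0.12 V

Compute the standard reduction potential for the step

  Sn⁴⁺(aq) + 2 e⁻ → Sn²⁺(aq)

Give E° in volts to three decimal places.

Sequential free energies add, so n₃E°₃ = n₁E°₁ + n₂E°₂.
With n₃ = 4, and the known step contributing 2×(-0.12) V, the unknown satisfies 2·E° = 4×(+0.015) − 2×(-0.12) = +0.300.
E° = +0.300 / 2 = +0.150 V.

+0.150 V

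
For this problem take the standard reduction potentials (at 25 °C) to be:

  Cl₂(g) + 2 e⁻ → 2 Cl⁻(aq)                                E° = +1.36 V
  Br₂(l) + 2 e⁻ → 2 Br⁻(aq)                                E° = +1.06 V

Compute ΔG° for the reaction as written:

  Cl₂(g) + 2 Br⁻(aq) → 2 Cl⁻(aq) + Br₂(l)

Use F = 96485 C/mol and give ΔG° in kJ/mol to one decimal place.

-57.9 kJ/mol

As written, Cl₂/Cl⁻ is reduced (cathode) and Br₂/Br⁻ is oxidised (anode), so E°cell = (+1.36) − (+1.06) = +0.30 V.
Balancing electrons gives n = 2.
ΔG° = −nFE° = −(2)(96485)(+0.30) = -57,891 J = -57.9 kJ/mol.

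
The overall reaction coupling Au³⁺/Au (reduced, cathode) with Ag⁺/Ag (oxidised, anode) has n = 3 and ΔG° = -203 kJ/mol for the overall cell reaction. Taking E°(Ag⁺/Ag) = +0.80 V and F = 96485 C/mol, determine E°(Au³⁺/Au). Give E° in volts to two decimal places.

E°cell = −ΔG°/(nF) = −(-203×10³)/((3)(96485)) = +0.701 V.
Since Au³⁺/Au is the cathode and Ag⁺/Ag the anode, E°cell = E°(Au³⁺/Au) − E°(Ag⁺/Ag).
So E°(Au³⁺/Au) = E°cell + E°(Ag⁺/Ag) = +0.701 + (+0.80) = +1.50 V.

+1.50 V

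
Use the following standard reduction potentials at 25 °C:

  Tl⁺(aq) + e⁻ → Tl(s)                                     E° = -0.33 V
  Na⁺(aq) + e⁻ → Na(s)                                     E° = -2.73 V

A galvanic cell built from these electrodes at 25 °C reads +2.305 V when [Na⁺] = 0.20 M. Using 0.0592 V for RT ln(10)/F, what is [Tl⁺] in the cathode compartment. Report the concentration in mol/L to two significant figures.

Tl⁺/Tl is the cathode, Na⁺/Na the anode: E°cell = +2.40 V, n = 1.
Overall reaction: Tl⁺(aq) + Na(s) → Tl(s) + Na⁺(aq); Q = [Na⁺]^1/[Tl⁺]^1.
From E = E° − (0.0592/n) log Q: log Q = (E° − E)·n/0.0592 = (+2.40 − (+2.305))·1/0.0592 = 1.6047.
So 1·log[Tl⁺] = 1·log(0.2) − log Q = -0.6990 − (1.6047) = -2.3037; [Tl⁺] = 10^(-2.3037) ≈ 0.0050 M.

0.0050 M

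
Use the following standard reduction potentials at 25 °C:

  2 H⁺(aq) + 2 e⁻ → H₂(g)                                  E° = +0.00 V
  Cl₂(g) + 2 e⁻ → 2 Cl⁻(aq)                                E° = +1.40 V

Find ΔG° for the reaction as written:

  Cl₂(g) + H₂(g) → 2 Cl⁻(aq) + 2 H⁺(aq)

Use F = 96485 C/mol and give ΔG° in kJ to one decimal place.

As written, Cl₂/Cl⁻ is reduced (cathode) and H⁺/H₂ is oxidised (anode), so E°cell = (+1.40) − (+0.00) = +1.40 V.
Balancing electrons gives n = 2.
ΔG° = −nFE° = −(2)(96485)(+1.40) = -270,158 J = -270.2 kJ.

-270.2 kJ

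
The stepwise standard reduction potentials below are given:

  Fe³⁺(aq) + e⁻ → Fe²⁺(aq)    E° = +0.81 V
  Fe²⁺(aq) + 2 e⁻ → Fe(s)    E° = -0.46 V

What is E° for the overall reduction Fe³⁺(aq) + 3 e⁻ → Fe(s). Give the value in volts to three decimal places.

-0.037 V

Since ΔG° = −nFE° is additive over sequential reductions, n₃E°₃ = n₁E°₁ + n₂E°₂.
E°₃ = (1×+0.81 + 2×-0.46) / 3 = (-0.110) / 3 = -0.037 V.
Simply averaging or adding the two E° values would be wrong; the electron-weighted sum is required.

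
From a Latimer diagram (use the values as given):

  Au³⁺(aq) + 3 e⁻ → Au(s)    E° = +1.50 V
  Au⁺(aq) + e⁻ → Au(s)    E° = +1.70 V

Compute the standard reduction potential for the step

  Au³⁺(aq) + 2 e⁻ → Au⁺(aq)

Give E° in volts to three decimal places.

+1.400 V

Sequential free energies add, so n₃E°₃ = n₁E°₁ + n₂E°₂.
With n₃ = 3, and the known step contributing 1×(+1.70) V, the unknown satisfies 2·E° = 3×(+1.50) − 1×(+1.70) = +2.800.
E° = +2.800 / 2 = +1.400 V.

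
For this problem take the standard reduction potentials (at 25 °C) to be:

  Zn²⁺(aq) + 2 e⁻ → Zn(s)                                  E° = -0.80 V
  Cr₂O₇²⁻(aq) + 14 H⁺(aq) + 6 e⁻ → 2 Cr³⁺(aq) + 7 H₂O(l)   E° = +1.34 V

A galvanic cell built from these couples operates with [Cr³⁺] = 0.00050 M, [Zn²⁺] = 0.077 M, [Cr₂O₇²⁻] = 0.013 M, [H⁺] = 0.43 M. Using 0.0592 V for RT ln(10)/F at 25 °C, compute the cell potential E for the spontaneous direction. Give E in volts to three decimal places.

Cr₂O₇²⁻/Cr³⁺ is the cathode (higher E°), Zn²⁺/Zn the anode: E°cell = +1.34 − (-0.80) = +2.14 V, n = 6.
Overall: Cr₂O₇²⁻(aq) + 14 H⁺(aq) + 3 Zn(s) → 2 Cr³⁺(aq) + 7 H₂O(l) + 3 Zn²⁺(aq)
Q = [Cr³⁺]^2·[Zn²⁺]^3 / ([Cr₂O₇²⁻]·[H⁺]^14); log Q = -2.925.
E = E° − (0.0592/n) log Q = +2.14 − (0.0592/6)(-2.925) = +2.169 V.

+2.169 V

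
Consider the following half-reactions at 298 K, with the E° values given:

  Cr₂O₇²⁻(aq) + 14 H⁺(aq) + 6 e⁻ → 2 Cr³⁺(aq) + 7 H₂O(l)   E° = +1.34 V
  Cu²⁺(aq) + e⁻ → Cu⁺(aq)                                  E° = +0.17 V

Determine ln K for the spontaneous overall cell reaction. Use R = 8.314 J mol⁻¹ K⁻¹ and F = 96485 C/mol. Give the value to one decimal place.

273.4

Cathode: Cr₂O₇²⁻/Cr³⁺; anode: Cu²⁺/Cu⁺. E°cell = (+1.34) − (+0.17) = +1.17 V, with n = 6.
ΔG° = −nFE° = −RT ln K, so ln K = nFE°/(RT) = (6)(96485)(+1.17) / ((8.314)(298)) = 273.382.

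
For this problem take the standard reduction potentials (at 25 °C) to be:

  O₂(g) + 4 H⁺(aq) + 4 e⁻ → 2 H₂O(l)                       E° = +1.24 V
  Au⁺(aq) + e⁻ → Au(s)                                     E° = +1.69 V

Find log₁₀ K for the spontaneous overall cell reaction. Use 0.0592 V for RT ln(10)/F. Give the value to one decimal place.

Cathode: Au⁺/Au; anode: O₂/H₂O. E°cell = +0.45 V, n = 4.
log K = nE°cell / 0.0592 = (4)(+0.45) / 0.0592 = 30.4.

30.4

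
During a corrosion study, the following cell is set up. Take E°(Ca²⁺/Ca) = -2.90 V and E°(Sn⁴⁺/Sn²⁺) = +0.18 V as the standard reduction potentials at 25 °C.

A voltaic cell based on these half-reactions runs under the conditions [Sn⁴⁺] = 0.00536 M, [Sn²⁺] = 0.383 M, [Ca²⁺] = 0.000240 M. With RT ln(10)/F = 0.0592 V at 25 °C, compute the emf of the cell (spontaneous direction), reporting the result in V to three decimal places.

+3.132 V

Sn⁴⁺/Sn²⁺ is the cathode (higher E°), Ca²⁺/Ca the anode: E°cell = +0.18 − (-2.90) = +3.08 V, n = 2.
Overall: Sn⁴⁺(aq) + Ca(s) → Sn²⁺(aq) + Ca²⁺(aq)
Q = [Sn²⁺]·[Ca²⁺] / ([Sn⁴⁺]); log Q = -1.766.
E = E° − (0.0592/n) log Q = +3.08 − (0.0592/2)(-1.766) = +3.132 V.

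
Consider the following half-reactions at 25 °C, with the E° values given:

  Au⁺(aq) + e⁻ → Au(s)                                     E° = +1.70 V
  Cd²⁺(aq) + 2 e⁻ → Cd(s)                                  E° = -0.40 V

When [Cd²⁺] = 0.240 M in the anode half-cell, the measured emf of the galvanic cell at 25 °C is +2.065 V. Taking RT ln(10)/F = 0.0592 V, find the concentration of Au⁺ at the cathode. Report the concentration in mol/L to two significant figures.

Au⁺/Au is the cathode, Cd²⁺/Cd the anode: E°cell = +2.10 V, n = 2.
Overall reaction: 2 Au⁺(aq) + Cd(s) → 2 Au(s) + Cd²⁺(aq); Q = [Cd²⁺]^1/[Au⁺]^2.
From E = E° − (0.0592/n) log Q: log Q = (E° − E)·n/0.0592 = (+2.10 − (+2.065))·2/0.0592 = 1.1824.
So 2·log[Au⁺] = 1·log(0.24) − log Q = -0.6198 − (1.1824) = -1.8022; log[Au⁺] = -1.8022 / 2 = -0.9011; [Au⁺] = 10^(-0.9011) ≈ 0.13 M.

0.13 M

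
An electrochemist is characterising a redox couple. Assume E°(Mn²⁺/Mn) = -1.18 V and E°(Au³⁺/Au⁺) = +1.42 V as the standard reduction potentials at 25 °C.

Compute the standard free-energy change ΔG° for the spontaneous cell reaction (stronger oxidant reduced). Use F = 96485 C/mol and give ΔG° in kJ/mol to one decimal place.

-501.7 kJ/mol

Au³⁺/Au⁺ (E° = +1.42 V) is the cathode; Mn²⁺/Mn (E° = -1.18 V) is the anode, so E°cell = +2.60 V.
Balancing electrons gives n = 2 (lcm of 2 and 2).
ΔG° = −nFE° = −(2)(96485)(+2.60) = -501,722 J = -501.7 kJ/mol.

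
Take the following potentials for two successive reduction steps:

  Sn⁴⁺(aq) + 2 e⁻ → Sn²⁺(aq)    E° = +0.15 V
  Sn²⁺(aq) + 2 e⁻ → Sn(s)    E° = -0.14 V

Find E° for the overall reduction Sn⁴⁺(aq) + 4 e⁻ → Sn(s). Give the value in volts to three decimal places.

+0.005 V

Since ΔG° = −nFE° is additive over sequential reductions, n₃E°₃ = n₁E°₁ + n₂E°₂.
E°₃ = (2×+0.15 + 2×-0.14) / 4 = (+0.020) / 4 = +0.005 V.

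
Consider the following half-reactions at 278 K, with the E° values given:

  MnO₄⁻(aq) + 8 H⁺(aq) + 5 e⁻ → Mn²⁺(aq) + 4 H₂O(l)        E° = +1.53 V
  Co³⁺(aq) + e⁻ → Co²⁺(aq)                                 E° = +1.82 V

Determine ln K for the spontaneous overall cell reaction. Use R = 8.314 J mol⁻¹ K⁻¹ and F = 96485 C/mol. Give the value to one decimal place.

60.5

Cathode: Co³⁺/Co²⁺; anode: MnO₄⁻/Mn²⁺. E°cell = (+1.82) − (+1.53) = +0.29 V, with n = 5.
ΔG° = −nFE° = −RT ln K, so ln K = nFE°/(RT) = (5)(96485)(+0.29) / ((8.314)(278)) = 60.530.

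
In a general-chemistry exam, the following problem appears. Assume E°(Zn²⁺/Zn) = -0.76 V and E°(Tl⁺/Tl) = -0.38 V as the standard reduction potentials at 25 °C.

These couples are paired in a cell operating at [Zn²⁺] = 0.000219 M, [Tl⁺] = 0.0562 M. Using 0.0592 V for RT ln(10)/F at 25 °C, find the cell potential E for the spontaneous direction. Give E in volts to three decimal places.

+0.414 V

Tl⁺/Tl is the cathode (higher E°), Zn²⁺/Zn the anode: E°cell = -0.38 − (-0.76) = +0.38 V, n = 2.
Overall: 2 Tl⁺(aq) + Zn(s) → 2 Tl(s) + Zn²⁺(aq)
Q = [Zn²⁺] / ([Tl⁺]^2); log Q = -1.159.
E = E° − (0.0592/n) log Q = +0.38 − (0.0592/2)(-1.159) = +0.414 V.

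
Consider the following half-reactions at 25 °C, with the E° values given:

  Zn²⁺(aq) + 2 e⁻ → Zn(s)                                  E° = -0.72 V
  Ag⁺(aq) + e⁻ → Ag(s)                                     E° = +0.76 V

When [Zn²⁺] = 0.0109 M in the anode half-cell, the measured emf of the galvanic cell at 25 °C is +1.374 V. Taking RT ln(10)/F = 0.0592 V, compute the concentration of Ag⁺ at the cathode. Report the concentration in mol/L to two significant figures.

0.0017 M

Ag⁺/Ag is the cathode, Zn²⁺/Zn the anode: E°cell = +1.48 V, n = 2.
Overall reaction: 2 Ag⁺(aq) + Zn(s) → 2 Ag(s) + Zn²⁺(aq); Q = [Zn²⁺]^1/[Ag⁺]^2.
From E = E° − (0.0592/n) log Q: log Q = (E° − E)·n/0.0592 = (+1.48 − (+1.374))·2/0.0592 = 3.5811.
So 2·log[Ag⁺] = 1·log(0.0109) − log Q = -1.9626 − (3.5811) = -5.5437; log[Ag⁺] = -5.5437 / 2 = -2.7719; [Ag⁺] = 10^(-2.7719) ≈ 0.0017 M.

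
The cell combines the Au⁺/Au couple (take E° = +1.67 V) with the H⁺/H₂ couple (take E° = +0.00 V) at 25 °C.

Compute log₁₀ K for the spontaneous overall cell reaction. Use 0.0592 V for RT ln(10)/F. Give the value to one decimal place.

Cathode: Au⁺/Au; anode: H⁺/H₂. E°cell = +1.67 V, n = 2.
log K = nE°cell / 0.0592 = (2)(+1.67) / 0.0592 = 56.4.

56.4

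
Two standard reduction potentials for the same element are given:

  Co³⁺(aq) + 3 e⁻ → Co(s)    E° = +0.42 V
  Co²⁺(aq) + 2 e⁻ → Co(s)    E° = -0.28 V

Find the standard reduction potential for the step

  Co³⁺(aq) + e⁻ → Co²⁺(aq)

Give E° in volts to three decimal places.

+1.820 V

Sequential free energies add, so n₃E°₃ = n₁E°₁ + n₂E°₂.
With n₃ = 3, and the known step contributing 2×(-0.28) V, the unknown satisfies 1·E° = 3×(+0.42) − 2×(-0.28) = +1.820.
E° = +1.820 / 1 = +1.820 V.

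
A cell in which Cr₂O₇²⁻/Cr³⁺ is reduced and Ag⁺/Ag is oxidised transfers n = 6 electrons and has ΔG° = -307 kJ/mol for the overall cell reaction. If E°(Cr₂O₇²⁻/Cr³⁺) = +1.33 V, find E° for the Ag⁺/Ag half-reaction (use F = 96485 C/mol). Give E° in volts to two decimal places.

E°cell = −ΔG°/(nF) = −(-307×10³)/((6)(96485)) = +0.530 V.
Since Cr₂O₇²⁻/Cr³⁺ is the cathode and Ag⁺/Ag the anode, E°cell = E°(Cr₂O₇²⁻/Cr³⁺) − E°(Ag⁺/Ag).
So E°(Ag⁺/Ag) = E°(Cr₂O₇²⁻/Cr³⁺) − E°cell = (+1.33) − (+0.530) = +0.80 V.

+0.80 V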